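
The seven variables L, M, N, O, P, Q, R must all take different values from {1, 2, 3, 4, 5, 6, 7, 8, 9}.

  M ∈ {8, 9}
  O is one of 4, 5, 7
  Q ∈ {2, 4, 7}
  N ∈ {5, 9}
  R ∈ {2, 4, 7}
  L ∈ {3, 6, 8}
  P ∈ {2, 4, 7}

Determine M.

The 3 variables P, Q, R are confined to {2, 4, 7}, which locks those values in; drop them from O.
That leaves O = 5. Strike 5 from N.
N's domain is down to {9}, so N = 9. Strike 9 from M.
So M = 8.

8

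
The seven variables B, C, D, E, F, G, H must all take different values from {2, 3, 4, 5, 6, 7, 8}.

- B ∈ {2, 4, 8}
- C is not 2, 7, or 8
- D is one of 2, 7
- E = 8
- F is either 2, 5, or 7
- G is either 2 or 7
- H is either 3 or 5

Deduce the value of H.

3

E's domain is down to {8}, so E = 8. Eliminate 8 elsewhere: B.
Among the 6 still-open variables, 6 fits only C (and all 6 values in {2, 3, 4, 5, 6, 7} must be used), so C = 6.
Among the 5 still-open variables, 3 fits only H (and all 5 values in {2, 3, 4, 5, 7} must be used), so H = 3.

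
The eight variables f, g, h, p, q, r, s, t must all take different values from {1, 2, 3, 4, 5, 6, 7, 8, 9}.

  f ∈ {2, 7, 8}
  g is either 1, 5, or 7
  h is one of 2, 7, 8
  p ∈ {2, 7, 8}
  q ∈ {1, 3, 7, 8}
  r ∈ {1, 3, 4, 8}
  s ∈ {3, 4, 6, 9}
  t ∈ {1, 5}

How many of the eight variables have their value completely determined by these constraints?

2

f, h, p between them cover only {2, 7, 8} — a naked triple. Remove those values from g, q, r.
g and t between them cover only {1, 5} — a naked pair. Remove those values from q, r.
That leaves q = 3. Strike 3 from r, s.
r's domain is down to {4}, so r = 4. Eliminate 4 elsewhere: s.
Determined: q=3, r=4. The other variables each still have more than one consistent value. That makes 2.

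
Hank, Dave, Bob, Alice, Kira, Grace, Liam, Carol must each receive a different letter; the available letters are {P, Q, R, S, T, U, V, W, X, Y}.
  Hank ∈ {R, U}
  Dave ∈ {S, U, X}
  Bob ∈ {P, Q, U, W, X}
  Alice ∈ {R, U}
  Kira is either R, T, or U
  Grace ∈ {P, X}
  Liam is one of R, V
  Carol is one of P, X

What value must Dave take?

Hank and Alice share exactly the 2 values {R, U}; by pigeonhole those values go to them, so strike R, U from Dave, Bob, Kira, Liam.
Kira has just one choice, so Kira = T.
Liam's domain is down to {V}, so Liam = V.
Grace and Carol share exactly the 2 values {P, X}; by pigeonhole those values go to them, so strike P, X from Dave, Bob.
So Dave = S.

S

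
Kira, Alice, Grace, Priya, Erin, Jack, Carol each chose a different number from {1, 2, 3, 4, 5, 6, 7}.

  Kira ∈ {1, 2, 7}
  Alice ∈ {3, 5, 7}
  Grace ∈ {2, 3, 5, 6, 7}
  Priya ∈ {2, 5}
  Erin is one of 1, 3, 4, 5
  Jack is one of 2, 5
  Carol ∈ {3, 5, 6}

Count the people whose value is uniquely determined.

The 7 variables together cover exactly {1, 2, 3, 4, 5, 6, 7} — 7 values for 7 variables — and 4 appears only in Erin's list, so Erin = 4.
The 6 still-open variables together cover exactly {1, 2, 3, 5, 6, 7} — 6 values for 6 variables — and 1 appears only in Kira's list, so Kira = 1.
The 2 variables Priya and Jack are confined to {2, 5}, which locks those values in; drop them from Alice, Grace, Carol.
Determined: Kira=1, Erin=4. The other people each still have more than one consistent value. That makes 2.

2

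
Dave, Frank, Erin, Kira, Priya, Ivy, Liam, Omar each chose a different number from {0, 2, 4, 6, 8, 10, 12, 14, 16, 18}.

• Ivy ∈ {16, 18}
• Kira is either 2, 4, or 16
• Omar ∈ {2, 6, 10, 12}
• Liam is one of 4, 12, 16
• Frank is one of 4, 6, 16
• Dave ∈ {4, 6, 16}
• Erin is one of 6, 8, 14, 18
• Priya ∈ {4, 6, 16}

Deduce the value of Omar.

Dave, Frank, Priya share exactly the 3 values {4, 6, 16}; by pigeonhole those values go to them, so strike 4, 6, 16 from Erin, Kira, Ivy, Liam, Omar.
Kira has just one choice, so Kira = 2. Eliminate 2 elsewhere: Omar.
Ivy must be 18 (only option left). Strike 18 from Erin.
That leaves Liam = 12. Eliminate 12 elsewhere: Omar.
So Omar = 10.

10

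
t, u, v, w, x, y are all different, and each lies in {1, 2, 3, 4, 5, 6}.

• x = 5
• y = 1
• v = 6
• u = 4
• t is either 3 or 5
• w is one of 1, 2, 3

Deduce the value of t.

u must be 4 (only option left).
v has just one choice, so v = 6.
x has just one choice, so x = 5. Eliminate 5 elsewhere: t.
So t = 3.

3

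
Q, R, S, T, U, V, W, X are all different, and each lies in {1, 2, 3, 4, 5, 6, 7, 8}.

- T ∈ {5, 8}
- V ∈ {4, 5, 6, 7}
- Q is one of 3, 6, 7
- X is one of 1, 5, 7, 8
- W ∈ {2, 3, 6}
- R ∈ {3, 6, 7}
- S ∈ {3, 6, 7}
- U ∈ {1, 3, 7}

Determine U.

Among the 8 variables, 2 fits only W (and all 8 values in {1, 2, 3, 4, 5, 6, 7, 8} must be used), so W = 2.
Among the 7 still-open variables, 4 fits only V (and all 7 values in {1, 3, 4, 5, 6, 7, 8} must be used), so V = 4.
The 3 variables Q, R, S are confined to {3, 6, 7}, which locks those values in; drop them from U, X.
So U = 1.

1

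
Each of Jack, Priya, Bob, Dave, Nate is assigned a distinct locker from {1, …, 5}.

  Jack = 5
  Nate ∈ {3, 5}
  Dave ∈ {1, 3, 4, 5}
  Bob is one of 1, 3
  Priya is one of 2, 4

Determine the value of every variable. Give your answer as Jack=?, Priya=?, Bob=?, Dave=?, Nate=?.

Jack must be 5 (only option left). Remove 5 from Dave, Nate.
That leaves Nate = 3. Eliminate 3 elsewhere: Bob, Dave.
Bob has just one choice, so Bob = 1. Eliminate 1 elsewhere: Dave.
Dave has just one choice, so Dave = 4. Remove 4 from Priya.
Priya's domain is down to {2}, so Priya = 2.

Jack=5, Priya=2, Bob=1, Dave=4, Nate=3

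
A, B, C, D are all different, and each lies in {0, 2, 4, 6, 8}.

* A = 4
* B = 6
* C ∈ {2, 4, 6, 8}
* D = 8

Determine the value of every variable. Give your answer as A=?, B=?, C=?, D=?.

A=4, B=6, C=2, D=8

A must be 4 (only option left). Strike 4 from C.
B must be 6 (only option left). So C can't be 6.
D has just one choice, so D = 8. So C can't be 8.
C must be 2 (only option left).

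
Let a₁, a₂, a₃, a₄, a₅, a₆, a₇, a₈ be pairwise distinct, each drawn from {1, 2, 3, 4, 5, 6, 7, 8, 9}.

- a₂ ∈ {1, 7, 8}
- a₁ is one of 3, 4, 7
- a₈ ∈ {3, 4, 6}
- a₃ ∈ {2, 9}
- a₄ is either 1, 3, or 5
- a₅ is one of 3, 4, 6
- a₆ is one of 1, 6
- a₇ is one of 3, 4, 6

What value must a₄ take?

a₅, a₇, a₈ share exactly the 3 values {3, 4, 6}; by pigeonhole those values go to them, so strike 3, 4, 6 from a₁, a₄, a₆.
a₁ has just one choice, so a₁ = 7. Strike 7 from a₂.
That leaves a₆ = 1. Remove 1 from a₂, a₄.
So a₄ = 5.

5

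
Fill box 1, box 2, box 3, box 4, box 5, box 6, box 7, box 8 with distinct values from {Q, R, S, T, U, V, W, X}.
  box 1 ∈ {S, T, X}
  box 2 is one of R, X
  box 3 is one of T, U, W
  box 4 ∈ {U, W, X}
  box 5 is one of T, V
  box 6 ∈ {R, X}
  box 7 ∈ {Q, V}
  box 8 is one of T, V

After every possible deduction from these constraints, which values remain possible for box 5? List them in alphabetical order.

T, V

Among the 8 variables, Q fits only box 7 (and all 8 values in {Q, R, S, T, U, V, W, X} must be used), so box 7 = Q.
The 7 still-open variables together cover exactly {R, S, T, U, V, W, X} — 7 values for 7 variables — and S appears only in box 1's list, so box 1 = S.
box 2 and box 6 share exactly the 2 values {R, X}; by pigeonhole those values go to them, so strike R, X from box 4.
box 5 and box 8 between them cover only {T, V} — a naked pair. Remove those values from box 3.
No further eliminations apply; box 5 can still be any of T, V.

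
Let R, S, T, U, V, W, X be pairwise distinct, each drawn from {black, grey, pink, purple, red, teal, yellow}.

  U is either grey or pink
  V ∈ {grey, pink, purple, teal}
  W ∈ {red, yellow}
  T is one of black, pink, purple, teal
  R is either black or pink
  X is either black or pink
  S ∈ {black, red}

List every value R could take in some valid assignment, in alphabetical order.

Among the 7 variables, yellow fits only W (and all 7 values in {black, grey, pink, purple, red, teal, yellow} must be used), so W = yellow.
The 6 still-open variables draw from only 6 values {black, grey, pink, purple, red, teal}, so each is used; only S can be red, hence S = red.
R and X between them cover only {black, pink} — a naked pair. Remove those values from T, U, V.
That leaves U = grey. Strike grey from V.
No further eliminations apply; R can still be any of black, pink.

black, pink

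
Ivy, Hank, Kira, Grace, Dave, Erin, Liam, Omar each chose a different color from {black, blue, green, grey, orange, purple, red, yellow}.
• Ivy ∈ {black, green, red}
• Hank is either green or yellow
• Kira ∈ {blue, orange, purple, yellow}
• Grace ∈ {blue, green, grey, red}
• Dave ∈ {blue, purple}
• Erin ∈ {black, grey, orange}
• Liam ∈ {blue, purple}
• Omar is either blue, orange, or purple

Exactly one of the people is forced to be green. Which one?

The 2 variables Dave and Liam are confined to {blue, purple}, which locks those values in; drop them from Kira, Grace, Omar.
Omar's domain is down to {orange}, so Omar = orange. Eliminate orange elsewhere: Kira, Erin.
Kira's domain is down to {yellow}, so Kira = yellow. Strike yellow from Hank.
So green goes to Hank.

Hank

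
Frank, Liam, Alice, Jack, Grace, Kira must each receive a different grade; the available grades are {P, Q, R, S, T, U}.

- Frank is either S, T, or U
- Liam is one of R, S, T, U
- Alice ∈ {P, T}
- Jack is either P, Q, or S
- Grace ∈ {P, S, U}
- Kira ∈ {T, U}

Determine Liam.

Among the 6 variables, Q fits only Jack (and all 6 values in {P, Q, R, S, T, U} must be used), so Jack = Q.
Among the 5 still-open variables, R fits only Liam (and all 5 values in {P, R, S, T, U} must be used), so Liam = R.

R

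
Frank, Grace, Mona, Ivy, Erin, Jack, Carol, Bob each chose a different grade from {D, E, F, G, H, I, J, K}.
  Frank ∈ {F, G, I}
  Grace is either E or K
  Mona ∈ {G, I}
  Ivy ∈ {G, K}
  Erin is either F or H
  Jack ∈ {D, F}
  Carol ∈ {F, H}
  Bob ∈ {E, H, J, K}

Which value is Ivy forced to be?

The 8 variables together cover exactly {D, E, F, G, H, I, J, K} — 8 values for 8 variables — and D appears only in Jack's list, so Jack = D.
Among the 7 still-open variables, J fits only Bob (and all 7 values in {E, F, G, H, I, J, K} must be used), so Bob = J.
Among the 6 still-open variables, E fits only Grace (and all 6 values in {E, F, G, H, I, K} must be used), so Grace = E.
Among the 5 still-open variables, K fits only Ivy (and all 5 values in {F, G, H, I, K} must be used), so Ivy = K.

K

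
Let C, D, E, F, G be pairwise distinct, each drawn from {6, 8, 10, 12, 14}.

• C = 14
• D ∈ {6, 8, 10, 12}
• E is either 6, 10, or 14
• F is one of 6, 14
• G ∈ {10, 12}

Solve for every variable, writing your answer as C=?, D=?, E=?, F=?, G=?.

C must be 14 (only option left). Remove 14 from E, F.
That leaves F = 6. So D, E can't be 6.
That leaves E = 10. Strike 10 from D, G.
G must be 12 (only option left). Eliminate 12 elsewhere: D.
D's domain is down to {8}, so D = 8.

C=14, D=8, E=10, F=6, G=12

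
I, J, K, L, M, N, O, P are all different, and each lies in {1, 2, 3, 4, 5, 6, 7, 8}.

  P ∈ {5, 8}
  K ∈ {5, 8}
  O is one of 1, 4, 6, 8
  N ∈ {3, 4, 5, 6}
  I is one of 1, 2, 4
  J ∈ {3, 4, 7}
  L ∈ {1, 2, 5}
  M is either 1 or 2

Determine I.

4

The 8 variables draw from only 8 values {1, 2, 3, 4, 5, 6, 7, 8}, so each is used; only J can be 7, hence J = 7.
The 7 still-open variables draw from only 7 values {1, 2, 3, 4, 5, 6, 8}, so each is used; only N can be 3, hence N = 3.
The 6 still-open variables together cover exactly {1, 2, 4, 5, 6, 8} — 6 values for 6 variables — and 6 appears only in O's list, so O = 6.
Among the 5 still-open variables, 4 fits only I (and all 5 values in {1, 2, 4, 5, 8} must be used), so I = 4.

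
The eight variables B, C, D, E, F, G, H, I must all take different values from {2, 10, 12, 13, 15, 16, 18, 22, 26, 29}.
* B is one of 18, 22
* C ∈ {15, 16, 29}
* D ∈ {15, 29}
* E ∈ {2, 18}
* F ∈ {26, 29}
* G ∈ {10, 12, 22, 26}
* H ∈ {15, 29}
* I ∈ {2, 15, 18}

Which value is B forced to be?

The 2 variables D and H are confined to {15, 29}, which locks those values in; drop them from C, F, I.
That leaves C = 16.
F has just one choice, so F = 26. So G can't be 26.
E and I between them cover only {2, 18} — a naked pair. Remove those values from B.
So B = 22.

22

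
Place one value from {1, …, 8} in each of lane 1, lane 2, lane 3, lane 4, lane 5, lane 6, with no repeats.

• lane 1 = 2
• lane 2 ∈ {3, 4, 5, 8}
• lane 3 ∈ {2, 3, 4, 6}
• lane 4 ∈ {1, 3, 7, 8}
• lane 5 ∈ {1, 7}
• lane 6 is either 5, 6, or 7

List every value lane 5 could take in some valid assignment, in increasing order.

lane 1 has just one choice, so lane 1 = 2. So lane 3 can't be 2.
No further eliminations apply; lane 5 can still be any of 1, 7.

1, 7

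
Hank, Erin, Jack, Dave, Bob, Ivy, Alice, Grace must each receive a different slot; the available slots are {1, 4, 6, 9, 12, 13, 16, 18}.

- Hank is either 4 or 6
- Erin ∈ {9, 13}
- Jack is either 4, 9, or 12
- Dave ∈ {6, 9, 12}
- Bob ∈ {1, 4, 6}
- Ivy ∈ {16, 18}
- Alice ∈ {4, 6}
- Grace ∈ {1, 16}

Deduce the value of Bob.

1

The 8 variables together cover exactly {1, 4, 6, 9, 12, 13, 16, 18} — 8 values for 8 variables — and 13 appears only in Erin's list, so Erin = 13.
The 7 still-open variables draw from only 7 values {1, 4, 6, 9, 12, 16, 18}, so each is used; only Ivy can be 18, hence Ivy = 18.
The 6 still-open variables together cover exactly {1, 4, 6, 9, 12, 16} — 6 values for 6 variables — and 16 appears only in Grace's list, so Grace = 16.
The 5 still-open variables together cover exactly {1, 4, 6, 9, 12} — 5 values for 5 variables — and 1 appears only in Bob's list, so Bob = 1.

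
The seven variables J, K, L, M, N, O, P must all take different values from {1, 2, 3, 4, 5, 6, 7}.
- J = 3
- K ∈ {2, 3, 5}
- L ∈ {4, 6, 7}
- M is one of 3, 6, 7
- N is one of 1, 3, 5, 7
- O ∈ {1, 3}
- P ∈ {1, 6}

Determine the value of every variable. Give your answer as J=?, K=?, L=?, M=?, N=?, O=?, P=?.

J has just one choice, so J = 3. Eliminate 3 elsewhere: K, M, N, O.
O has just one choice, so O = 1. Strike 1 from N, P.
P's domain is down to {6}, so P = 6. Strike 6 from L, M.
M's domain is down to {7}, so M = 7. Strike 7 from L, N.
N has just one choice, so N = 5. Eliminate 5 elsewhere: K.
K must be 2 (only option left).
L must be 4 (only option left).

J=3, K=2, L=4, M=7, N=5, O=1, P=6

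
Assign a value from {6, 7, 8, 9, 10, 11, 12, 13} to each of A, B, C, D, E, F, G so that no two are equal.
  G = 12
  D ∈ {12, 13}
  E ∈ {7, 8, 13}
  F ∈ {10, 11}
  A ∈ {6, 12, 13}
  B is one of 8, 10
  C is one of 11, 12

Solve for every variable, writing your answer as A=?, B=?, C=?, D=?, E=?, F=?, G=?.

G has just one choice, so G = 12. Eliminate 12 elsewhere: A, C, D.
That leaves C = 11. Eliminate 11 elsewhere: F.
That leaves D = 13. So A, E can't be 13.
F's domain is down to {10}, so F = 10. Strike 10 from B.
A must be 6 (only option left).
B's domain is down to {8}, so B = 8. Eliminate 8 elsewhere: E.
E has just one choice, so E = 7.

A=6, B=8, C=11, D=13, E=7, F=10, G=12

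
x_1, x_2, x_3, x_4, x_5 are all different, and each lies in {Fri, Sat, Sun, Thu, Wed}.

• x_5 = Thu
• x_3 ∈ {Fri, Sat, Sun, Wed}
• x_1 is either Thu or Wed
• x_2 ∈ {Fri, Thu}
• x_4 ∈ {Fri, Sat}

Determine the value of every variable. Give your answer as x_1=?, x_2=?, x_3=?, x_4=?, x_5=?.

x_5 has just one choice, so x_5 = Thu. So x_1, x_2 can't be Thu.
x_1's domain is down to {Wed}, so x_1 = Wed. So x_3 can't be Wed.
That leaves x_2 = Fri. Strike Fri from x_3, x_4.
x_4's domain is down to {Sat}, so x_4 = Sat. So x_3 can't be Sat.
That leaves x_3 = Sun.

x_1=Wed, x_2=Fri, x_3=Sun, x_4=Sat, x_5=Thu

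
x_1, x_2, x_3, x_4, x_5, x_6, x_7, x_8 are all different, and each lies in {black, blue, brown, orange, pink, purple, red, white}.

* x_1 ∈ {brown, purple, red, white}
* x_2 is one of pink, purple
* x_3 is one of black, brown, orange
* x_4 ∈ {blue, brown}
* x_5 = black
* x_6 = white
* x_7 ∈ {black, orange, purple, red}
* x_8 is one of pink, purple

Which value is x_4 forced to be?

x_5 must be black (only option left). Strike black from x_3, x_7.
That leaves x_6 = white. Eliminate white elsewhere: x_1.
Among the 6 still-open variables, blue fits only x_4 (and all 6 values in {blue, brown, orange, pink, purple, red} must be used), so x_4 = blue.

blue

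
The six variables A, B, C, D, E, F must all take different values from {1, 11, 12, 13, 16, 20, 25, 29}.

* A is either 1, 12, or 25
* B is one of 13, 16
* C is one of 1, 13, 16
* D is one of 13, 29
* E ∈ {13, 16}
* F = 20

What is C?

F's domain is down to {20}, so F = 20.
B and E between them cover only {13, 16} — a naked pair. Remove those values from C, D.
So C = 1.

1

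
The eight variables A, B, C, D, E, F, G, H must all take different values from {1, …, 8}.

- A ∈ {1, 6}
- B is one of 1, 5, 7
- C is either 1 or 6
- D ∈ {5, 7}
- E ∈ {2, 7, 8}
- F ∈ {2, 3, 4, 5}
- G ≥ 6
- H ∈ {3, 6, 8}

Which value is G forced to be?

Among the 8 variables, 4 fits only F (and all 8 values in {1, 2, 3, 4, 5, 6, 7, 8} must be used), so F = 4.
The 7 still-open variables draw from only 7 values {1, 2, 3, 5, 6, 7, 8}, so each is used; only E can be 2, hence E = 2.
The 6 still-open variables draw from only 6 values {1, 3, 5, 6, 7, 8}, so each is used; only H can be 3, hence H = 3.
Among the 5 still-open variables, 8 fits only G (and all 5 values in {1, 5, 6, 7, 8} must be used), so G = 8.

8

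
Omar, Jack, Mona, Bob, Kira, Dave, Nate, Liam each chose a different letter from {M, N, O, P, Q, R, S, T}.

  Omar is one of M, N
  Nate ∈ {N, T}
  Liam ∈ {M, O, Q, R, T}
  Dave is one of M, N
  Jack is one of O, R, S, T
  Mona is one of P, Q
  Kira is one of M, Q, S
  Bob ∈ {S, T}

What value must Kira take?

The 8 variables draw from only 8 values {M, N, O, P, Q, R, S, T}, so each is used; only Mona can be P, hence Mona = P.
Omar and Dave share exactly the 2 values {M, N}; by pigeonhole those values go to them, so strike M, N from Kira, Nate, Liam.
That leaves Nate = T. Strike T from Jack, Bob, Liam.
Bob has just one choice, so Bob = S. Eliminate S elsewhere: Jack, Kira.
So Kira = Q.

Q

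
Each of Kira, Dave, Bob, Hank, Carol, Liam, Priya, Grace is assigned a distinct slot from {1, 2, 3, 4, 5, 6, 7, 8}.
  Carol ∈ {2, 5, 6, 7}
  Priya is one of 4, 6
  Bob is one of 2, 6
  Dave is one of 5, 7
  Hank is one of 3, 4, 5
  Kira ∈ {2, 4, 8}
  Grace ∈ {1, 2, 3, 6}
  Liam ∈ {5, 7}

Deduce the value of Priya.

Among the 8 variables, 1 fits only Grace (and all 8 values in {1, 2, 3, 4, 5, 6, 7, 8} must be used), so Grace = 1.
The 7 still-open variables draw from only 7 values {2, 3, 4, 5, 6, 7, 8}, so each is used; only Hank can be 3, hence Hank = 3.
The 6 still-open variables together cover exactly {2, 4, 5, 6, 7, 8} — 6 values for 6 variables — and 8 appears only in Kira's list, so Kira = 8.
The 5 still-open variables draw from only 5 values {2, 4, 5, 6, 7}, so each is used; only Priya can be 4, hence Priya = 4.

4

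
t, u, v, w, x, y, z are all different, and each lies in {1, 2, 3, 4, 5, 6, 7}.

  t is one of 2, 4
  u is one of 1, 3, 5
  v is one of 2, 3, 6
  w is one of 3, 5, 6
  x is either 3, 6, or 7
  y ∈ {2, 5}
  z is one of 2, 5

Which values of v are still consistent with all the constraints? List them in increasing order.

3, 6

The 7 variables draw from only 7 values {1, 2, 3, 4, 5, 6, 7}, so each is used; only u can be 1, hence u = 1.
The 6 still-open variables together cover exactly {2, 3, 4, 5, 6, 7} — 6 values for 6 variables — and 4 appears only in t's list, so t = 4.
The 5 still-open variables together cover exactly {2, 3, 5, 6, 7} — 5 values for 5 variables — and 7 appears only in x's list, so x = 7.
y and z between them cover only {2, 5} — a naked pair. Remove those values from v, w.
No further eliminations apply; v can still be any of 3, 6.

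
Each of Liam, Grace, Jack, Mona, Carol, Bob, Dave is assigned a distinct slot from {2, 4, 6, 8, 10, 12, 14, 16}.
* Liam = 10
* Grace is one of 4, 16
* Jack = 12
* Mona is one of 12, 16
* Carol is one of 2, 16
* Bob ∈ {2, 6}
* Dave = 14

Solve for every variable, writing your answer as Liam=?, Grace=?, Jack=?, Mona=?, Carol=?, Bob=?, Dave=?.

Liam's domain is down to {10}, so Liam = 10.
Jack must be 12 (only option left). Eliminate 12 elsewhere: Mona.
Mona must be 16 (only option left). Eliminate 16 elsewhere: Grace, Carol.
Carol has just one choice, so Carol = 2. Remove 2 from Bob.
Bob must be 6 (only option left).
Dave's domain is down to {14}, so Dave = 14.
Grace must be 4 (only option left).

Liam=10, Grace=4, Jack=12, Mona=16, Carol=2, Bob=6, Dave=14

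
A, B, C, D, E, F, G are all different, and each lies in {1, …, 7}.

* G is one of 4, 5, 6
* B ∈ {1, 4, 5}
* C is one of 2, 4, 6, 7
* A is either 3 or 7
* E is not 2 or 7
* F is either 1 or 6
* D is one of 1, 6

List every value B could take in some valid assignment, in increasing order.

4, 5

The 7 variables together cover exactly {1, 2, 3, 4, 5, 6, 7} — 7 values for 7 variables — and 2 appears only in C's list, so C = 2.
The 6 still-open variables together cover exactly {1, 3, 4, 5, 6, 7} — 6 values for 6 variables — and 7 appears only in A's list, so A = 7.
Among the 5 still-open variables, 3 fits only E (and all 5 values in {1, 3, 4, 5, 6} must be used), so E = 3.
The 2 variables D and F are confined to {1, 6}, which locks those values in; drop them from B, G.
No further eliminations apply; B can still be any of 4, 5.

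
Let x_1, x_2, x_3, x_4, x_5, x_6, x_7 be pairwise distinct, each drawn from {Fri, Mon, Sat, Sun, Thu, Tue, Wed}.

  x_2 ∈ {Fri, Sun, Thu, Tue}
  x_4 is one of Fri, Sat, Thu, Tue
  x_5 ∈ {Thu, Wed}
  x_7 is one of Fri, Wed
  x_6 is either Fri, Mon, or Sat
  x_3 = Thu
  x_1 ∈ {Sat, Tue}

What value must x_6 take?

Mon

x_3 has just one choice, so x_3 = Thu. Eliminate Thu elsewhere: x_2, x_4, x_5.
x_5 must be Wed (only option left). Eliminate Wed elsewhere: x_7.
x_7 has just one choice, so x_7 = Fri. Remove Fri from x_2, x_4, x_6.
The 4 still-open variables draw from only 4 values {Mon, Sat, Sun, Tue}, so each is used; only x_6 can be Mon, hence x_6 = Mon.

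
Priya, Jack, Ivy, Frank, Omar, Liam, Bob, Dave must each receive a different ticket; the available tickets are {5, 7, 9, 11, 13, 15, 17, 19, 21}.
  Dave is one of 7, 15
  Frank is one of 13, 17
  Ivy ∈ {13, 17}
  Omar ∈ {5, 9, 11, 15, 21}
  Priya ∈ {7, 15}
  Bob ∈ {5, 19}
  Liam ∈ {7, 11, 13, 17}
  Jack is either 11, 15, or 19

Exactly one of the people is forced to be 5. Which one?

Priya and Dave share exactly the 2 values {7, 15}; by pigeonhole those values go to them, so strike 7, 15 from Jack, Omar, Liam.
Ivy and Frank share exactly the 2 values {13, 17}; by pigeonhole those values go to them, so strike 13, 17 from Liam.
That leaves Liam = 11. Strike 11 from Jack, Omar.
Jack has just one choice, so Jack = 19. Remove 19 from Bob.
So 5 goes to Bob.

Bob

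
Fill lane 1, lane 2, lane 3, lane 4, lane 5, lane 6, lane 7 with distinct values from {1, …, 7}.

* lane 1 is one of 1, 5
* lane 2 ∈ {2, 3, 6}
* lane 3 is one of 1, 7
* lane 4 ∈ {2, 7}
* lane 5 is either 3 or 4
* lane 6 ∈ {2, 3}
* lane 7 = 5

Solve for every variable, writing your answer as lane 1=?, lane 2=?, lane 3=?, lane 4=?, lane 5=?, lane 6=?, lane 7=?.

lane 7 must be 5 (only option left). Remove 5 from lane 1.
lane 1 has just one choice, so lane 1 = 1. Remove 1 from lane 3.
lane 3 must be 7 (only option left). Strike 7 from lane 4.
lane 4 has just one choice, so lane 4 = 2. Remove 2 from lane 2, lane 6.
lane 6 must be 3 (only option left). Eliminate 3 elsewhere: lane 2, lane 5.
That leaves lane 2 = 6.
lane 5's domain is down to {4}, so lane 5 = 4.

lane 1=1, lane 2=6, lane 3=7, lane 4=2, lane 5=4, lane 6=3, lane 7=5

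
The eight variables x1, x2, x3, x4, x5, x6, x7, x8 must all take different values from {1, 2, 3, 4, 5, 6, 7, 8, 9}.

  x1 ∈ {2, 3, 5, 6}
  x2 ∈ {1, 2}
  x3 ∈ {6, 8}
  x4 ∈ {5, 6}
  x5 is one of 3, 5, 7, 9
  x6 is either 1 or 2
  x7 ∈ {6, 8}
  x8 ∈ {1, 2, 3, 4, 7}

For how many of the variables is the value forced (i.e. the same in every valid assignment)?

2

x2 and x6 between them cover only {1, 2} — a naked pair. Remove those values from x1, x8.
x3 and x7 between them cover only {6, 8} — a naked pair. Remove those values from x1, x4.
x4 must be 5 (only option left). So x1, x5 can't be 5.
That leaves x1 = 3. So x5, x8 can't be 3.
Determined: x1=3, x4=5. The other variables each still have more than one consistent value. That makes 2.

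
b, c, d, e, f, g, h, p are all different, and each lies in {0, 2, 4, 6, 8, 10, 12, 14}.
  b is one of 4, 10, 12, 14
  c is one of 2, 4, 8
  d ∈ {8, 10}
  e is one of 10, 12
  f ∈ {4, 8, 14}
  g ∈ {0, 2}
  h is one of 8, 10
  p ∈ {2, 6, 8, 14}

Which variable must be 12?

The 8 variables together cover exactly {0, 2, 4, 6, 8, 10, 12, 14} — 8 values for 8 variables — and 0 appears only in g's list, so g = 0.
The 7 still-open variables together cover exactly {2, 4, 6, 8, 10, 12, 14} — 7 values for 7 variables — and 6 appears only in p's list, so p = 6.
The 6 still-open variables draw from only 6 values {2, 4, 8, 10, 12, 14}, so each is used; only c can be 2, hence c = 2.
The 2 variables d and h are confined to {8, 10}, which locks those values in; drop them from b, e, f.
So 12 goes to e.

e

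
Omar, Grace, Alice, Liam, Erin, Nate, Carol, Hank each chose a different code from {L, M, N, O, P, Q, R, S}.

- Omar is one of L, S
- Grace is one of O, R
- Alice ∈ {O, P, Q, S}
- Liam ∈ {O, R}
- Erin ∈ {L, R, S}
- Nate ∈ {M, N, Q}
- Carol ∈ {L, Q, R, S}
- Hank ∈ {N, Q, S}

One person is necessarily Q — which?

Carol

Among the 8 variables, M fits only Nate (and all 8 values in {L, M, N, O, P, Q, R, S} must be used), so Nate = M.
The 7 still-open variables draw from only 7 values {L, N, O, P, Q, R, S}, so each is used; only Hank can be N, hence Hank = N.
Among the 6 still-open variables, P fits only Alice (and all 6 values in {L, O, P, Q, R, S} must be used), so Alice = P.
Among the 5 still-open variables, Q fits only Carol (and all 5 values in {L, O, Q, R, S} must be used), so Carol = Q.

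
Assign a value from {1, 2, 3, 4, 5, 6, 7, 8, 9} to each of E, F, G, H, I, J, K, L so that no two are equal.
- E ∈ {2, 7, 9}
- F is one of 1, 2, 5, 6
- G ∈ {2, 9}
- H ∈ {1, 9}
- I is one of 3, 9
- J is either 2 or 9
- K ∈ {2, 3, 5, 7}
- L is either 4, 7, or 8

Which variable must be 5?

K

The 2 variables G and J are confined to {2, 9}, which locks those values in; drop them from E, F, H, I, K.
E must be 7 (only option left). Eliminate 7 elsewhere: K, L.
H's domain is down to {1}, so H = 1. Strike 1 from F.
I has just one choice, so I = 3. Remove 3 from K.
So 5 goes to K.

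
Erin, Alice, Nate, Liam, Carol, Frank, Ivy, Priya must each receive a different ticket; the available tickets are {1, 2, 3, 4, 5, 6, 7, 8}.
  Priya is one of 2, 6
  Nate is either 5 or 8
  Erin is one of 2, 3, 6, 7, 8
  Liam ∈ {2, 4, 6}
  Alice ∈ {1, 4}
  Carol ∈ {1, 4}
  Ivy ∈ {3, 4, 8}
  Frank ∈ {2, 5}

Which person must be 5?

Frank

The 8 variables together cover exactly {1, 2, 3, 4, 5, 6, 7, 8} — 8 values for 8 variables — and 7 appears only in Erin's list, so Erin = 7.
The 7 still-open variables together cover exactly {1, 2, 3, 4, 5, 6, 8} — 7 values for 7 variables — and 3 appears only in Ivy's list, so Ivy = 3.
The 6 still-open variables together cover exactly {1, 2, 4, 5, 6, 8} — 6 values for 6 variables — and 8 appears only in Nate's list, so Nate = 8.
Among the 5 still-open variables, 5 fits only Frank (and all 5 values in {1, 2, 4, 5, 6} must be used), so Frank = 5.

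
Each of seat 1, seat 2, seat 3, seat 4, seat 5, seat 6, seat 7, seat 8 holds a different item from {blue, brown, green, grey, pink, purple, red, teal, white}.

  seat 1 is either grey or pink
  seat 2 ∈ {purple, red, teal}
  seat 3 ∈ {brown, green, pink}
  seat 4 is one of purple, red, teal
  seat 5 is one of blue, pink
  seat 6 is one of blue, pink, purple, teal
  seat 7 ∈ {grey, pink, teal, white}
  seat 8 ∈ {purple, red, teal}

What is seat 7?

seat 2, seat 4, seat 8 share exactly the 3 values {purple, red, teal}; by pigeonhole those values go to them, so strike purple, red, teal from seat 6, seat 7.
seat 5 and seat 6 between them cover only {blue, pink} — a naked pair. Remove those values from seat 1, seat 3, seat 7.
seat 1's domain is down to {grey}, so seat 1 = grey. Eliminate grey elsewhere: seat 7.
So seat 7 = white.

white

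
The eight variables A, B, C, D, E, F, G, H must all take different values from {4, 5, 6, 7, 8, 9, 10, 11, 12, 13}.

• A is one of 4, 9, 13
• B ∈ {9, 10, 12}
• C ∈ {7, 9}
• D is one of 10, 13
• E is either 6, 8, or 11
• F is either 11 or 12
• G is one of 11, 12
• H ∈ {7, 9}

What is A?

The 2 variables C and H are confined to {7, 9}, which locks those values in; drop them from A, B.
F and G between them cover only {11, 12} — a naked pair. Remove those values from B, E.
B must be 10 (only option left). Strike 10 from D.
D's domain is down to {13}, so D = 13. So A can't be 13.
So A = 4.

4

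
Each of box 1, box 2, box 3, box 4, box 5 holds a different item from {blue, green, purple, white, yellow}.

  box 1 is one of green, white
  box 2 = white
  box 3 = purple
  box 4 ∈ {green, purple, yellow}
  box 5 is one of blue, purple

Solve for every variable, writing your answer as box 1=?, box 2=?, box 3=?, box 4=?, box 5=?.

box 2 has just one choice, so box 2 = white. Strike white from box 1.
box 3 must be purple (only option left). Eliminate purple elsewhere: box 4, box 5.
box 5 has just one choice, so box 5 = blue.
box 1 has just one choice, so box 1 = green. Remove green from box 4.
box 4 has just one choice, so box 4 = yellow.

box 1=green, box 2=white, box 3=purple, box 4=yellow, box 5=blue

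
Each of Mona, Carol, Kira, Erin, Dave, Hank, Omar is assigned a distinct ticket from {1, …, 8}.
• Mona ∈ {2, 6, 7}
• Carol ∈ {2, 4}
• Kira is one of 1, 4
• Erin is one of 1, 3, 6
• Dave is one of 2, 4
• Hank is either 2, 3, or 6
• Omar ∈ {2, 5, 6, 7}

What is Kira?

1

Among the 7 variables, 5 fits only Omar (and all 7 values in {1, 2, 3, 4, 5, 6, 7} must be used), so Omar = 5.
Among the 6 still-open variables, 7 fits only Mona (and all 6 values in {1, 2, 3, 4, 6, 7} must be used), so Mona = 7.
Carol and Dave share exactly the 2 values {2, 4}; by pigeonhole those values go to them, so strike 2, 4 from Kira, Hank.
So Kira = 1.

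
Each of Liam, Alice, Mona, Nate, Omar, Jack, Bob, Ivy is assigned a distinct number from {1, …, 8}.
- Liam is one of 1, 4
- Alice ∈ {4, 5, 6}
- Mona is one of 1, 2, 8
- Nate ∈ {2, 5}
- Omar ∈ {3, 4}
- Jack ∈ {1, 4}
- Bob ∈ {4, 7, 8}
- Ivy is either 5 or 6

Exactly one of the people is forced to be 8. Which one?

Mona

The 8 variables together cover exactly {1, 2, 3, 4, 5, 6, 7, 8} — 8 values for 8 variables — and 3 appears only in Omar's list, so Omar = 3.
Among the 7 still-open variables, 7 fits only Bob (and all 7 values in {1, 2, 4, 5, 6, 7, 8} must be used), so Bob = 7.
Among the 6 still-open variables, 8 fits only Mona (and all 6 values in {1, 2, 4, 5, 6, 8} must be used), so Mona = 8.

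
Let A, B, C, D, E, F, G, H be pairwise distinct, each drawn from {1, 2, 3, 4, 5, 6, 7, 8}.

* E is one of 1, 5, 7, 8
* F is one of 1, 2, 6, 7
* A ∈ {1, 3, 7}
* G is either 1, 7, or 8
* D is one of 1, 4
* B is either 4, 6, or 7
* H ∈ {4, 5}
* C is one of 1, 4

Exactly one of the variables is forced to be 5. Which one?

H

Among the 8 variables, 2 fits only F (and all 8 values in {1, 2, 3, 4, 5, 6, 7, 8} must be used), so F = 2.
The 7 still-open variables together cover exactly {1, 3, 4, 5, 6, 7, 8} — 7 values for 7 variables — and 3 appears only in A's list, so A = 3.
The 6 still-open variables together cover exactly {1, 4, 5, 6, 7, 8} — 6 values for 6 variables — and 6 appears only in B's list, so B = 6.
C and D share exactly the 2 values {1, 4}; by pigeonhole those values go to them, so strike 1, 4 from E, G, H.
So 5 goes to H.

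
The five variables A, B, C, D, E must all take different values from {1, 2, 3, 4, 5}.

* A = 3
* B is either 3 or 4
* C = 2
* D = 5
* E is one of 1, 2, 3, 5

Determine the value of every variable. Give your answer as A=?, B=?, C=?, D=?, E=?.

A must be 3 (only option left). Remove 3 from B, E.
B has just one choice, so B = 4.
That leaves C = 2. Remove 2 from E.
D must be 5 (only option left). Eliminate 5 elsewhere: E.
E must be 1 (only option left).

A=3, B=4, C=2, D=5, E=1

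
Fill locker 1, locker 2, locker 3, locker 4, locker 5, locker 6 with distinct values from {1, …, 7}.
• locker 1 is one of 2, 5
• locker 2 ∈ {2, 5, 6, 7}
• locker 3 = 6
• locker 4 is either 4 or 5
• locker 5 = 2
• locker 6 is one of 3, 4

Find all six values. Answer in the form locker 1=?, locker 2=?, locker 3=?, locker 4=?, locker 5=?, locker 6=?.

locker 1=5, locker 2=7, locker 3=6, locker 4=4, locker 5=2, locker 6=3

locker 3 must be 6 (only option left). Remove 6 from locker 2.
locker 5 has just one choice, so locker 5 = 2. Remove 2 from locker 1, locker 2.
locker 1's domain is down to {5}, so locker 1 = 5. Eliminate 5 elsewhere: locker 2, locker 4.
locker 2's domain is down to {7}, so locker 2 = 7.
locker 4's domain is down to {4}, so locker 4 = 4. Strike 4 from locker 6.
locker 6 has just one choice, so locker 6 = 3.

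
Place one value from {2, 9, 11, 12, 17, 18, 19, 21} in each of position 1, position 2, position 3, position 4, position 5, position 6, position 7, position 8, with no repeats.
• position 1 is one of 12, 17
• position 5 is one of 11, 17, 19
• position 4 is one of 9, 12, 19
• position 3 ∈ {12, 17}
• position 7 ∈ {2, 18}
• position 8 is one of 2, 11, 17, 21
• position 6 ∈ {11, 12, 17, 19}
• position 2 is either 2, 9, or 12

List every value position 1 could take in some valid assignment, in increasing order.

The 8 variables draw from only 8 values {2, 9, 11, 12, 17, 18, 19, 21}, so each is used; only position 7 can be 18, hence position 7 = 18.
The 7 still-open variables together cover exactly {2, 9, 11, 12, 17, 19, 21} — 7 values for 7 variables — and 21 appears only in position 8's list, so position 8 = 21.
Among the 6 still-open variables, 2 fits only position 2 (and all 6 values in {2, 9, 11, 12, 17, 19} must be used), so position 2 = 2.
The 5 still-open variables draw from only 5 values {9, 11, 12, 17, 19}, so each is used; only position 4 can be 9, hence position 4 = 9.
position 1 and position 3 share exactly the 2 values {12, 17}; by pigeonhole those values go to them, so strike 12, 17 from position 5, position 6.
No further eliminations apply; position 1 can still be any of 12, 17.

12, 17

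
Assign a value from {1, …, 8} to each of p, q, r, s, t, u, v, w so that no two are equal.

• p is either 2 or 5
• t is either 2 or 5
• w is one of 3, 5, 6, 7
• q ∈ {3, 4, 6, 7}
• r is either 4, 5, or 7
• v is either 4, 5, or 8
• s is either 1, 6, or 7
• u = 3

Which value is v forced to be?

u has just one choice, so u = 3. Remove 3 from q, w.
Among the 7 still-open variables, 1 fits only s (and all 7 values in {1, 2, 4, 5, 6, 7, 8} must be used), so s = 1.
The 6 still-open variables draw from only 6 values {2, 4, 5, 6, 7, 8}, so each is used; only v can be 8, hence v = 8.

8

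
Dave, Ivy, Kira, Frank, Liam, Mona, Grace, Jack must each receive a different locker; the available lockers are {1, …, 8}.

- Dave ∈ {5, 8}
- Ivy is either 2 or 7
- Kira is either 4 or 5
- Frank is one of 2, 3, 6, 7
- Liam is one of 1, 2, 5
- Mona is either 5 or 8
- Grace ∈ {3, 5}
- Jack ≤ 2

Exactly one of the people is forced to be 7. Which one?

Ivy

Among the 8 variables, 4 fits only Kira (and all 8 values in {1, 2, 3, 4, 5, 6, 7, 8} must be used), so Kira = 4.
The 7 still-open variables together cover exactly {1, 2, 3, 5, 6, 7, 8} — 7 values for 7 variables — and 6 appears only in Frank's list, so Frank = 6.
Among the 6 still-open variables, 3 fits only Grace (and all 6 values in {1, 2, 3, 5, 7, 8} must be used), so Grace = 3.
Among the 5 still-open variables, 7 fits only Ivy (and all 5 values in {1, 2, 5, 7, 8} must be used), so Ivy = 7.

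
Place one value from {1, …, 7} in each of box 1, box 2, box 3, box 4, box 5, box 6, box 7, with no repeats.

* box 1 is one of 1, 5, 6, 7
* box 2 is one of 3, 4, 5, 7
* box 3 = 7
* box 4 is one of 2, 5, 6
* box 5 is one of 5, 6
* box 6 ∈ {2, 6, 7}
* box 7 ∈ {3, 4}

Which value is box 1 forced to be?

box 3 has just one choice, so box 3 = 7. Eliminate 7 elsewhere: box 1, box 2, box 6.
The 6 still-open variables draw from only 6 values {1, 2, 3, 4, 5, 6}, so each is used; only box 1 can be 1, hence box 1 = 1.

1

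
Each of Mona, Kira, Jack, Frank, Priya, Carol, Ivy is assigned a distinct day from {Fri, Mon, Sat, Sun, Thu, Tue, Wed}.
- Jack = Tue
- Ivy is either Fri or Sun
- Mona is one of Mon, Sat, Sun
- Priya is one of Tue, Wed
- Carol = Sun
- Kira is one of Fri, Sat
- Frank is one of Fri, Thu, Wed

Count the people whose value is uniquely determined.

7

Jack's domain is down to {Tue}, so Jack = Tue. So Priya can't be Tue.
That leaves Priya = Wed. So Frank can't be Wed.
Carol has just one choice, so Carol = Sun. Remove Sun from Mona, Ivy.
That leaves Ivy = Fri. Eliminate Fri elsewhere: Kira, Frank.
That leaves Kira = Sat. Strike Sat from Mona.
Frank has just one choice, so Frank = Thu.
That leaves Mona = Mon.
Every person is fixed: Mona=Mon, Kira=Sat, Jack=Tue, Frank=Thu, Priya=Wed, Carol=Sun, Ivy=Fri. That makes 7.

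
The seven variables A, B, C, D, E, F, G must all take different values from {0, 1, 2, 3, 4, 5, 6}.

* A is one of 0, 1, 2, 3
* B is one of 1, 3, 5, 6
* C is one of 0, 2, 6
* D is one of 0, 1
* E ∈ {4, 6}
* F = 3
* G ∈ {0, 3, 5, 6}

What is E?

F has just one choice, so F = 3. Strike 3 from A, B, G.
The 6 still-open variables together cover exactly {0, 1, 2, 4, 5, 6} — 6 values for 6 variables — and 4 appears only in E's list, so E = 4.

4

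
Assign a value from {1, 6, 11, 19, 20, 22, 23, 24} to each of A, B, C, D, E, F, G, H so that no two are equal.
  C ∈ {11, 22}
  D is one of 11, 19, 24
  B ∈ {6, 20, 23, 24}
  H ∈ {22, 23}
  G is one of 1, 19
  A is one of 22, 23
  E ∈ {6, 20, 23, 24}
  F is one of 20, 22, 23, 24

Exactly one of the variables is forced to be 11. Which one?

C

Among the 8 variables, 1 fits only G (and all 8 values in {1, 6, 11, 19, 20, 22, 23, 24} must be used), so G = 1.
The 7 still-open variables draw from only 7 values {6, 11, 19, 20, 22, 23, 24}, so each is used; only D can be 19, hence D = 19.
Among the 6 still-open variables, 11 fits only C (and all 6 values in {6, 11, 20, 22, 23, 24} must be used), so C = 11.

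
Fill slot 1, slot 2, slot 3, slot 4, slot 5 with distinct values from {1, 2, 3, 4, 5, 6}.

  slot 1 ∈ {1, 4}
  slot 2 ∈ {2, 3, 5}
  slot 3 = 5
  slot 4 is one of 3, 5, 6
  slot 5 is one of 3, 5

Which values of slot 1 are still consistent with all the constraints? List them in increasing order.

slot 3 has just one choice, so slot 3 = 5. Strike 5 from slot 2, slot 4, slot 5.
slot 5's domain is down to {3}, so slot 5 = 3. Strike 3 from slot 2, slot 4.
That leaves slot 2 = 2.
slot 4 must be 6 (only option left).
No further eliminations apply; slot 1 can still be any of 1, 4.

1, 4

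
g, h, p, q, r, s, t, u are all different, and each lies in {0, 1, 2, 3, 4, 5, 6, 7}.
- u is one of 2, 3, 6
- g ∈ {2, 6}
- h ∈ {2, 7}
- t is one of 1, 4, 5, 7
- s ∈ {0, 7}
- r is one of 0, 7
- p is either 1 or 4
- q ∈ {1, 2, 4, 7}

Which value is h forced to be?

2

The 8 variables draw from only 8 values {0, 1, 2, 3, 4, 5, 6, 7}, so each is used; only u can be 3, hence u = 3.
Among the 7 still-open variables, 5 fits only t (and all 7 values in {0, 1, 2, 4, 5, 6, 7} must be used), so t = 5.
The 6 still-open variables together cover exactly {0, 1, 2, 4, 6, 7} — 6 values for 6 variables — and 6 appears only in g's list, so g = 6.
The 2 variables r and s are confined to {0, 7}, which locks those values in; drop them from h, q.
So h = 2.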